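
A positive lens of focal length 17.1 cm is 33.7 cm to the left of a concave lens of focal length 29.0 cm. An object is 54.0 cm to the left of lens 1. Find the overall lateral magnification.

Lens 1: 1/d_i1 = 1/(17.1) − 1/(54.0) = 0.03996, so d_i1 = 25.02 cm; m₁ = −d_i1/d_o1 = -0.4633.
d_o2 = 33.7 − (25.02) = 8.680 cm.
f₂ = −29.0 cm (diverging).
Lens 2: 1/d_i2 = 1/(-29.0) − 1/(8.680) = -0.1497, so d_i2 = -6.680 cm; m₂ = −d_i2/d_o2 = +0.7696.
m = m₁·m₂ = (-0.4633)(+0.7696) = -0.357.

m = -0.357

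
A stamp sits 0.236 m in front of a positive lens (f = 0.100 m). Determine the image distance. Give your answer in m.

0.174 m

Thin-lens equation: 1/q = 1/f − 1/p = 1/(0.1000) − 1/(0.236) = 10.00 − 4.237 = 5.763, so q = 0.174 m.
The image is real, inverted and reduced, on the far side of the lens.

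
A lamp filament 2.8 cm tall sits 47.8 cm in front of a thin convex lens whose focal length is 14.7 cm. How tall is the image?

1.24 cm

1/d_i = 1/f − 1/d_o = 1/(14.70) − 1/(47.8) = 0.04711, so d_i = 21.23 cm.
m = −d_i/d_o = -0.4441.
|h_i| = |m|·h_o = 0.4441 × 2.8 = 1.24 cm. The image is real, inverted and reduced, on the far side of the lens.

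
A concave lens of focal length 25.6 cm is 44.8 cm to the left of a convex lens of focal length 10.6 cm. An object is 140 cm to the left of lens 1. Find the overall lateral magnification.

f₁ = −25.6 cm (diverging).
Lens 1: 1/d_i1 = 1/(-25.6) − 1/(140) = -0.04621, so d_i1 = -21.64 cm; m₁ = −d_i1/d_o1 = +0.1546.
d_o2 = 44.8 − (-21.64) = 66.44 cm.
Lens 2: 1/d_i2 = 1/(10.6) − 1/(66.44) = 0.07929, so d_i2 = 12.61 cm; m₂ = −d_i2/d_o2 = -0.1898.
m = m₁·m₂ = (+0.1546)(-0.1898) = -0.0293.

m = -0.0293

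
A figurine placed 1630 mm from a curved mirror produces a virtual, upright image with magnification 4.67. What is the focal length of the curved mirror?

m = −d_i/d_o ⇒ d_i = −m·d_o = −(+4.67)·(1630) = -7612 mm.
1/f = 1/d_o + 1/d_i = 1/(1630) + 1/(-7612) = 0.0004821, so f = 2070 mm.
Since f is positive, the curved mirror is concave.

f = 2070 mm (concave)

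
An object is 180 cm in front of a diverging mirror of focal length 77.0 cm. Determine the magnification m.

For a diverging mirror, f = -77.0 cm.
1/d_i = 1/f − 1/d_o = 1/(-77.00) − 1/(180) = -0.01854, so d_i = -53.93 cm.
m = −d_i/d_o = −(-53.93)/(180) = +0.300.
The image is virtual, upright and reduced, behind the mirror.

m = +0.300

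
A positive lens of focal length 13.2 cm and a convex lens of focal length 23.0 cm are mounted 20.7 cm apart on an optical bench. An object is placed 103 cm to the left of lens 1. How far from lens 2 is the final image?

Lens 1: 1/d_i1 = 1/f₁ − 1/d_o1 = 1/(13.2) − 1/(103) = 0.06605, so d_i1 = 15.14 cm.
The intermediate image is 15.14 cm to the right of lens 1, which is 20.7 − (15.14) = 5.560 cm to the left of lens 2, so d_o2 = +5.560 cm.
Lens 2: 1/d_i2 = 1/f₂ − 1/d_o2 = 1/(23.0) − 1/(5.560) = -0.1364, so d_i2 = -7.33 cm.
The final image is virtual, 7.33 cm to the left of lens 2 (overall magnification ≈ -0.19).

7.33 cm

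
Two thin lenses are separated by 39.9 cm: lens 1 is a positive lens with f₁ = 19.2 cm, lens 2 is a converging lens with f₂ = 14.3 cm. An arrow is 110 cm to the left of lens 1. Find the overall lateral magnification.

m = +1.29

Lens 1: 1/d_i1 = 1/(19.2) − 1/(110) = 0.04299, so d_i1 = 23.26 cm; m₁ = −d_i1/d_o1 = -0.2115.
d_o2 = 39.9 − (23.26) = 16.64 cm.
Lens 2: 1/d_i2 = 1/(14.3) − 1/(16.64) = 0.009834, so d_i2 = 101.7 cm; m₂ = −d_i2/d_o2 = -6.111.
m = m₁·m₂ = (-0.2115)(-6.111) = +1.29.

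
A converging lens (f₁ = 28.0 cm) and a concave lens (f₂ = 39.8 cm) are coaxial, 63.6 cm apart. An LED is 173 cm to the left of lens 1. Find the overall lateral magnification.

m = -0.110

Lens 1: 1/d_i1 = 1/(28.0) − 1/(173) = 0.02993, so d_i1 = 33.41 cm; m₁ = −d_i1/d_o1 = -0.1931.
d_o2 = 63.6 − (33.41) = 30.19 cm.
f₂ = −39.8 cm (diverging).
Lens 2: 1/d_i2 = 1/(-39.8) − 1/(30.19) = -0.05825, so d_i2 = -17.17 cm; m₂ = −d_i2/d_o2 = +0.5687.
m = m₁·m₂ = (-0.1931)(+0.5687) = -0.110.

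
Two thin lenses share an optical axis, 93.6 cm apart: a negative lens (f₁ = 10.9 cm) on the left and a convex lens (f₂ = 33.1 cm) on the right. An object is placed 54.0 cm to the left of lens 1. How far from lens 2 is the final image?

48.8 cm

Lens 1 is diverging, so f₁ = −10.9 cm.
Lens 1: 1/d_i1 = 1/f₁ − 1/d_o1 = 1/(-10.9) − 1/(54.0) = -0.1103, so d_i1 = -9.069 cm.
The intermediate image is 9.069 cm to the left of lens 1 (virtual), which is 93.6 − (-9.069) = 102.7 cm to the left of lens 2, so d_o2 = +102.7 cm.
Lens 2: 1/d_i2 = 1/f₂ − 1/d_o2 = 1/(33.1) − 1/(102.7) = 0.02047, so d_i2 = 48.8 cm.
The final image is real, 48.8 cm to the right of lens 2 (overall magnification ≈ -0.080).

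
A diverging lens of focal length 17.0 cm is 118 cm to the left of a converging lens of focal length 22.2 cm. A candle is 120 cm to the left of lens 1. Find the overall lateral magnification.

m = -0.0249

f₁ = −17.0 cm (diverging).
Lens 1: 1/d_i1 = 1/(-17.0) − 1/(120) = -0.06716, so d_i1 = -14.89 cm; m₁ = −d_i1/d_o1 = +0.1241.
d_o2 = 118 − (-14.89) = 132.9 cm.
Lens 2: 1/d_i2 = 1/(22.2) − 1/(132.9) = 0.03752, so d_i2 = 26.65 cm; m₂ = −d_i2/d_o2 = -0.2005.
m = m₁·m₂ = (+0.1241)(-0.2005) = -0.0249.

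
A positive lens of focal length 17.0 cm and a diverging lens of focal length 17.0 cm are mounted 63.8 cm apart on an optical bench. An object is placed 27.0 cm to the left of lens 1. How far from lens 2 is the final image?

Lens 1: 1/d_i1 = 1/f₁ − 1/d_o1 = 1/(17.0) − 1/(27.0) = 0.02179, so d_i1 = 45.90 cm.
The intermediate image is 45.90 cm to the right of lens 1, which is 63.8 − (45.90) = 17.90 cm to the left of lens 2, so d_o2 = +17.90 cm.
Lens 2 is diverging, so f₂ = −17.0 cm.
Lens 2: 1/d_i2 = 1/f₂ − 1/d_o2 = 1/(-17.0) − 1/(17.90) = -0.1147, so d_i2 = -8.72 cm.
The final image is virtual, 8.72 cm to the left of lens 2 (overall magnification ≈ -0.83).

8.72 cm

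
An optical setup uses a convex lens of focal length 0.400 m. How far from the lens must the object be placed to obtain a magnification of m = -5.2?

0.477 m

m = −d_i/d_o ⇒ d_i = −m·d_o.
1/f = 1/d_o + 1/d_i = 1/d_o − 1/(m·d_o) = (1 − 1/m)/d_o, so d_o = f(1 − 1/m) = (0.4000)(1 − 1/(-5.2)) = 0.477 m.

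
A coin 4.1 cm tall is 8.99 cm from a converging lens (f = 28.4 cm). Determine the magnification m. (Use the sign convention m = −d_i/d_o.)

m = +1.46

1/d_i = 1/f − 1/d_o = 1/(28.40) − 1/(8.99) = -0.07602, so d_i = -13.15 cm.
m = −d_i/d_o = −(-13.15)/(8.99) = +1.46.
The image is virtual, upright and enlarged, on the same side as the object.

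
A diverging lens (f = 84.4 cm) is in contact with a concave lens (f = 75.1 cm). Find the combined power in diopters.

P = -2.52 D

P₁ = 1/f₁ = 1/(-0.844 m) = -1.185 D; P₂ = 1/f₂ = 1/(-0.751 m) = -1.332 D.
For thin lenses in contact, P = P₁ + P₂ = (-1.185) + (-1.332) = -2.52 D.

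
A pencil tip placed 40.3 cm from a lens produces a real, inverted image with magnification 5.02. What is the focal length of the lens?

m = −d_i/d_o ⇒ d_i = −m·d_o = −(-5.02)·(40.3) = 202.3 cm.
1/f = 1/d_o + 1/d_i = 1/(40.3) + 1/(202.3) = 0.02976, so f = 33.6 cm.
Since f is positive, the lens is converging.

f = 33.6 cm (converging)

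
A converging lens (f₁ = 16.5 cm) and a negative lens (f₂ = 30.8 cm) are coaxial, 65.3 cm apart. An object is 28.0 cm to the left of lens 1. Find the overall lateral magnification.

Lens 1: 1/d_i1 = 1/(16.5) − 1/(28.0) = 0.02489, so d_i1 = 40.17 cm; m₁ = −d_i1/d_o1 = -1.435.
d_o2 = 65.3 − (40.17) = 25.13 cm.
f₂ = −30.8 cm (diverging).
Lens 2: 1/d_i2 = 1/(-30.8) − 1/(25.13) = -0.07226, so d_i2 = -13.84 cm; m₂ = −d_i2/d_o2 = +0.5507.
m = m₁·m₂ = (-1.435)(+0.5507) = -0.790.

m = -0.790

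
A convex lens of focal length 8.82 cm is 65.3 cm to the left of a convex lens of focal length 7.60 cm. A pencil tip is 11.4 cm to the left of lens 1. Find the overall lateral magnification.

m = +1.39

Lens 1: 1/d_i1 = 1/(8.82) − 1/(11.4) = 0.02566, so d_i1 = 38.97 cm; m₁ = −d_i1/d_o1 = -3.418.
d_o2 = 65.3 − (38.97) = 26.33 cm.
Lens 2: 1/d_i2 = 1/(7.60) − 1/(26.33) = 0.09360, so d_i2 = 10.68 cm; m₂ = −d_i2/d_o2 = -0.4058.
m = m₁·m₂ = (-3.418)(-0.4058) = +1.39.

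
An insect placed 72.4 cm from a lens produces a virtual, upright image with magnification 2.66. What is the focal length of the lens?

m = −d_i/d_o ⇒ d_i = −m·d_o = −(+2.66)·(72.4) = -192.6 cm.
1/f = 1/d_o + 1/d_i = 1/(72.4) + 1/(-192.6) = 0.008620, so f = 116 cm.
Since f is positive, the lens is converging.

f = 116 cm (converging)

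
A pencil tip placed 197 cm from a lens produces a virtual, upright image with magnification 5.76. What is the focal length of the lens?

m = −d_i/d_o ⇒ d_i = −m·d_o = −(+5.76)·(197) = -1135 cm.
1/f = 1/d_o + 1/d_i = 1/(197) + 1/(-1135) = 0.004195, so f = 238 cm.
Since f is positive, the lens is converging.

f = 238 cm (converging)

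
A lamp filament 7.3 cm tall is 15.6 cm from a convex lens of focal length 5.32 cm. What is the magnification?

1/d_i = 1/f − 1/d_o = 1/(5.320) − 1/(15.6) = 0.1239, so d_i = 8.073 cm.
m = −d_i/d_o = −(8.073)/(15.6) = -0.518.
The image is real, inverted and reduced, on the far side of the lens.

m = -0.518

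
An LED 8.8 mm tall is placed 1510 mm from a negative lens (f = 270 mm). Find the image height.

For a negative lens, f = -270 mm.
1/d_i = 1/f − 1/d_o = 1/(-270.0) − 1/(1510) = -0.004366, so d_i = -229.0 mm.
m = −d_i/d_o = +0.1517.
|h_i| = |m|·h_o = 0.1517 × 8.8 = 1.33 mm. The image is virtual, upright and reduced, on the same side as the object.

1.33 mm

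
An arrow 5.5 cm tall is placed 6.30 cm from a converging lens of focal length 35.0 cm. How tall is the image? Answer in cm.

1/d_i = 1/f − 1/d_o = 1/(35.00) − 1/(6.30) = -0.1302, so d_i = -7.683 cm.
m = −d_i/d_o = +1.220.
|h_i| = |m|·h_o = 1.220 × 5.5 = 6.71 cm. The image is virtual, upright and enlarged, on the same side as the object.

6.71 cm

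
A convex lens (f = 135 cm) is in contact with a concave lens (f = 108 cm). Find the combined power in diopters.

P = -0.185 D

P₁ = 1/f₁ = 1/(1.35 m) = +0.7407 D; P₂ = 1/f₂ = 1/(-1.08 m) = -0.9259 D.
For thin lenses in contact, P = P₁ + P₂ = (+0.7407) + (-0.9259) = -0.185 D.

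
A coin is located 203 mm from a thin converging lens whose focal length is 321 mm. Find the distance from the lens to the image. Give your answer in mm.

Lens equation: 1/s_i = 1/f − 1/s_o = 1/(321.0) − 1/(203) = 0.003115 − 0.004926 = -0.001811, so s_i = -552 mm.
The image is virtual, upright and enlarged, on the same side as the object.

552 mm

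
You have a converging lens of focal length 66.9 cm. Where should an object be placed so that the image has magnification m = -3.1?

m = −d_i/d_o ⇒ d_i = −m·d_o.
1/f = 1/d_o + 1/d_i = 1/d_o − 1/(m·d_o) = (1 − 1/m)/d_o, so d_o = f(1 − 1/m) = (66.90)(1 − 1/(-3.1)) = 88.5 cm.

88.5 cm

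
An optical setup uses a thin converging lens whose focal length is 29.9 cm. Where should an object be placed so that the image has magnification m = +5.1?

m = −d_i/d_o ⇒ d_i = −m·d_o.
1/f = 1/d_o + 1/d_i = 1/d_o − 1/(m·d_o) = (1 − 1/m)/d_o, so d_o = f(1 − 1/m) = (29.90)(1 − 1/(+5.1)) = 24.0 cm.

24.0 cm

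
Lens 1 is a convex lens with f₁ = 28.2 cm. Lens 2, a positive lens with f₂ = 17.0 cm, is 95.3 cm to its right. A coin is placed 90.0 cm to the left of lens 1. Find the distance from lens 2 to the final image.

Lens 1: 1/d_i1 = 1/f₁ − 1/d_o1 = 1/(28.2) − 1/(90.0) = 0.02435, so d_i1 = 41.07 cm.
The intermediate image is 41.07 cm to the right of lens 1, which is 95.3 − (41.07) = 54.23 cm to the left of lens 2, so d_o2 = +54.23 cm.
Lens 2: 1/d_i2 = 1/f₂ − 1/d_o2 = 1/(17.0) − 1/(54.23) = 0.04038, so d_i2 = 24.8 cm.
The final image is real, 24.8 cm to the right of lens 2 (overall magnification ≈ 0.21).

24.8 cm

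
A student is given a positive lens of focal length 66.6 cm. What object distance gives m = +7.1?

57.2 cm

m = −d_i/d_o ⇒ d_i = −m·d_o.
1/f = 1/d_o + 1/d_i = 1/d_o − 1/(m·d_o) = (1 − 1/m)/d_o, so d_o = f(1 − 1/m) = (66.60)(1 − 1/(+7.1)) = 57.2 cm.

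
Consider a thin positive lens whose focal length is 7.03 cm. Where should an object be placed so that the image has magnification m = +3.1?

m = −d_i/d_o ⇒ d_i = −m·d_o.
1/f = 1/d_o + 1/d_i = 1/d_o − 1/(m·d_o) = (1 − 1/m)/d_o, so d_o = f(1 − 1/m) = (7.030)(1 − 1/(+3.1)) = 4.76 cm.

4.76 cm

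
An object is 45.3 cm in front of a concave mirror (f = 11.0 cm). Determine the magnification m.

1/d_i = 1/f − 1/d_o = 1/(11.00) − 1/(45.3) = 0.06883, so d_i = 14.53 cm.
m = −d_i/d_o = −(14.53)/(45.3) = -0.321.
The image is real, inverted and reduced, in front of the mirror.

m = -0.321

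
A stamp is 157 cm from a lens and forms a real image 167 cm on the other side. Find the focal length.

f = 80.9 cm (converging)

Real image ⇒ d_i = +167 cm.
1/f = 1/d_o + 1/d_i = 1/(157) + 1/(167) = 0.01236, so f = 80.9 cm.
Since f is positive, the lens is converging.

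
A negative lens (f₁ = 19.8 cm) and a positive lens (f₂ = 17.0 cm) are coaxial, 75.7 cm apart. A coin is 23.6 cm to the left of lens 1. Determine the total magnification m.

m = -0.112

f₁ = −19.8 cm (diverging).
Lens 1: 1/d_i1 = 1/(-19.8) − 1/(23.6) = -0.09288, so d_i1 = -10.77 cm; m₁ = −d_i1/d_o1 = +0.4564.
d_o2 = 75.7 − (-10.77) = 86.47 cm.
Lens 2: 1/d_i2 = 1/(17.0) − 1/(86.47) = 0.04726, so d_i2 = 21.16 cm; m₂ = −d_i2/d_o2 = -0.2447.
m = m₁·m₂ = (+0.4564)(-0.2447) = -0.112.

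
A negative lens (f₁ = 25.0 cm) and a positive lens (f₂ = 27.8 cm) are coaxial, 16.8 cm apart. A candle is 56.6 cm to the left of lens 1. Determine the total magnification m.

f₁ = −25.0 cm (diverging).
Lens 1: 1/d_i1 = 1/(-25.0) − 1/(56.6) = -0.05767, so d_i1 = -17.34 cm; m₁ = −d_i1/d_o1 = +0.3064.
d_o2 = 16.8 − (-17.34) = 34.14 cm.
Lens 2: 1/d_i2 = 1/(27.8) − 1/(34.14) = 0.006680, so d_i2 = 149.7 cm; m₂ = −d_i2/d_o2 = -4.385.
m = m₁·m₂ = (+0.3064)(-4.385) = -1.34.

m = -1.34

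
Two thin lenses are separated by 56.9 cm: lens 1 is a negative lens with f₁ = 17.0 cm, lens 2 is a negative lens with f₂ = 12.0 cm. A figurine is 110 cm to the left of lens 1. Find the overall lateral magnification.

m = +0.0192

f₁ = −17.0 cm (diverging).
Lens 1: 1/d_i1 = 1/(-17.0) − 1/(110) = -0.06791, so d_i1 = -14.72 cm; m₁ = −d_i1/d_o1 = +0.1338.
d_o2 = 56.9 − (-14.72) = 71.62 cm.
f₂ = −12.0 cm (diverging).
Lens 2: 1/d_i2 = 1/(-12.0) − 1/(71.62) = -0.09730, so d_i2 = -10.28 cm; m₂ = −d_i2/d_o2 = +0.1435.
m = m₁·m₂ = (+0.1338)(+0.1435) = +0.0192.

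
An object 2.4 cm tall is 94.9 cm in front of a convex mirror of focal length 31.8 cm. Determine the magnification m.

m = +0.251

For a convex mirror, f = -31.8 cm.
1/d_i = 1/f − 1/d_o = 1/(-31.80) − 1/(94.9) = -0.04198, so d_i = -23.82 cm.
m = −d_i/d_o = −(-23.82)/(94.9) = +0.251.
The image is virtual, upright and reduced, behind the mirror.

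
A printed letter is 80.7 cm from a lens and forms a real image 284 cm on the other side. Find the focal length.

f = 62.8 cm (converging)

Real image ⇒ d_i = +284 cm.
1/f = 1/d_o + 1/d_i = 1/(80.7) + 1/(284) = 0.01591, so f = 62.8 cm.
Since f is positive, the lens is converging.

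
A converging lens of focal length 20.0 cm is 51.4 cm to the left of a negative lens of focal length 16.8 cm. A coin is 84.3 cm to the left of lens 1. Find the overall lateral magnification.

m = -0.124

Lens 1: 1/d_i1 = 1/(20.0) − 1/(84.3) = 0.03814, so d_i1 = 26.22 cm; m₁ = −d_i1/d_o1 = -0.3110.
d_o2 = 51.4 − (26.22) = 25.18 cm.
f₂ = −16.8 cm (diverging).
Lens 2: 1/d_i2 = 1/(-16.8) − 1/(25.18) = -0.09924, so d_i2 = -10.08 cm; m₂ = −d_i2/d_o2 = +0.4002.
m = m₁·m₂ = (-0.3110)(+0.4002) = -0.124.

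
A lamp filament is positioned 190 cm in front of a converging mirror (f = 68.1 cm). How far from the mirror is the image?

Mirror equation: 1/q = 1/f − 1/p = 1/(68.10) − 1/(190) = 0.01468 − 0.005263 = 0.009421, so q = 106 cm.
The image is real, inverted and reduced, in front of the mirror.

106 cm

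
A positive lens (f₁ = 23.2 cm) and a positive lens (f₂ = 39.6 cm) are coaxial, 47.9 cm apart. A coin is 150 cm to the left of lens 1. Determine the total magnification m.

Lens 1: 1/d_i1 = 1/(23.2) − 1/(150) = 0.03644, so d_i1 = 27.44 cm; m₁ = −d_i1/d_o1 = -0.1829.
d_o2 = 47.9 − (27.44) = 20.46 cm.
Lens 2: 1/d_i2 = 1/(39.6) − 1/(20.46) = -0.02362, so d_i2 = -42.33 cm; m₂ = −d_i2/d_o2 = +2.069.
m = m₁·m₂ = (-0.1829)(+2.069) = -0.378.

m = -0.378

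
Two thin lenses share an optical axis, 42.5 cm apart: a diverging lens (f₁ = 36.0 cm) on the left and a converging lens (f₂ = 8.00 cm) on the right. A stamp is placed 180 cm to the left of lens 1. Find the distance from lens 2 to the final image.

8.99 cm

Lens 1 is diverging, so f₁ = −36.0 cm.
Lens 1: 1/d_i1 = 1/f₁ − 1/d_o1 = 1/(-36.0) − 1/(180) = -0.03333, so d_i1 = -30.00 cm.
The intermediate image is 30.00 cm to the left of lens 1 (virtual), which is 42.5 − (-30.00) = 72.50 cm to the left of lens 2, so d_o2 = +72.50 cm.
Lens 2: 1/d_i2 = 1/f₂ − 1/d_o2 = 1/(8.00) − 1/(72.50) = 0.1112, so d_i2 = 8.99 cm.
The final image is real, 8.99 cm to the right of lens 2 (overall magnification ≈ -0.021).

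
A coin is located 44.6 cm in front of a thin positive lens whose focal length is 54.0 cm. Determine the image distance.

256 cm

Thin-lens equation: 1/s_i = 1/f − 1/s_o = 1/(54.00) − 1/(44.6) = 0.01852 − 0.02242 = -0.003903, so s_i = -256 cm.
The image is virtual, upright and enlarged, on the same side as the object.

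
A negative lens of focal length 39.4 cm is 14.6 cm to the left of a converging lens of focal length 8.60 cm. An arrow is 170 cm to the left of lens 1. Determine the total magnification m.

f₁ = −39.4 cm (diverging).
Lens 1: 1/d_i1 = 1/(-39.4) − 1/(170) = -0.03126, so d_i1 = -31.99 cm; m₁ = −d_i1/d_o1 = +0.1882.
d_o2 = 14.6 − (-31.99) = 46.59 cm.
Lens 2: 1/d_i2 = 1/(8.60) − 1/(46.59) = 0.09482, so d_i2 = 10.55 cm; m₂ = −d_i2/d_o2 = -0.2264.
m = m₁·m₂ = (+0.1882)(-0.2264) = -0.0426.

m = -0.0426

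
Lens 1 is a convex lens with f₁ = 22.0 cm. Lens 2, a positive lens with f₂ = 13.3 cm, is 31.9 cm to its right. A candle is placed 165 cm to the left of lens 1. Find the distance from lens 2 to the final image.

12.8 cm

Lens 1: 1/d_i1 = 1/f₁ − 1/d_o1 = 1/(22.0) − 1/(165) = 0.03939, so d_i1 = 25.38 cm.
The intermediate image is 25.38 cm to the right of lens 1, which is 31.9 − (25.38) = 6.520 cm to the left of lens 2, so d_o2 = +6.520 cm.
Lens 2: 1/d_i2 = 1/f₂ − 1/d_o2 = 1/(13.3) − 1/(6.520) = -0.07819, so d_i2 = -12.8 cm.
The final image is virtual, 12.8 cm to the left of lens 2 (overall magnification ≈ -0.30).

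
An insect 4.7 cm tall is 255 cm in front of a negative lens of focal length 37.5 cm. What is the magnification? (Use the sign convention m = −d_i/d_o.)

m = +0.128

For a negative lens, f = -37.5 cm.
1/d_i = 1/f − 1/d_o = 1/(-37.50) − 1/(255) = -0.03059, so d_i = -32.69 cm.
m = −d_i/d_o = −(-32.69)/(255) = +0.128.
The image is virtual, upright and reduced, on the same side as the object.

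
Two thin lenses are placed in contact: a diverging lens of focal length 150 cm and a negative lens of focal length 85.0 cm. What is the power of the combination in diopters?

P₁ = 1/f₁ = 1/(-1.50 m) = -0.6667 D; P₂ = 1/f₂ = 1/(-0.850 m) = -1.176 D.
For thin lenses in contact, P = P₁ + P₂ = (-0.6667) + (-1.176) = -1.84 D.

P = -1.84 D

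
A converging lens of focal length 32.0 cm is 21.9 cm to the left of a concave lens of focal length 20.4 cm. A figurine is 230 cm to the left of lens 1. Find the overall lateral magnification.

m = -0.643

Lens 1: 1/d_i1 = 1/(32.0) − 1/(230) = 0.02690, so d_i1 = 37.17 cm; m₁ = −d_i1/d_o1 = -0.1616.
d_o2 = 21.9 − (37.17) = -15.27 cm (virtual object).
f₂ = −20.4 cm (diverging).
Lens 2: 1/d_i2 = 1/(-20.4) − 1/(-15.27) = 0.01647, so d_i2 = 60.72 cm; m₂ = −d_i2/d_o2 = +3.977.
m = m₁·m₂ = (-0.1616)(+3.977) = -0.643.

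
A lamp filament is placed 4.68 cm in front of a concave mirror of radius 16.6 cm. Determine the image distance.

f = R/2 = 16.6/2 = 8.300 cm.
Mirror equation: 1/q = 1/f − 1/p = 1/(8.300) − 1/(4.68) = 0.1205 − 0.2137 = -0.09319, so q = -10.7 cm.
The image is virtual, upright and enlarged, behind the mirror.

10.7 cm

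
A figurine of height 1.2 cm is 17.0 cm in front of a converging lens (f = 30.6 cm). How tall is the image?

1/d_i = 1/f − 1/d_o = 1/(30.60) − 1/(17.0) = -0.02614, so d_i = -38.25 cm.
m = −d_i/d_o = +2.250.
|h_i| = |m|·h_o = 2.250 × 1.2 = 2.70 cm. The image is virtual, upright and enlarged, on the same side as the object.

2.70 cm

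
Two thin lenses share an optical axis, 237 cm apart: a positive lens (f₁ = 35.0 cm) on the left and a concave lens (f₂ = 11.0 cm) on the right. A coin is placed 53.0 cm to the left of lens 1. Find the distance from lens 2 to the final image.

10.2 cm

Lens 1: 1/d_i1 = 1/f₁ − 1/d_o1 = 1/(35.0) − 1/(53.0) = 0.009704, so d_i1 = 103.1 cm.
The intermediate image is 103.1 cm to the right of lens 1, which is 237 − (103.1) = 133.9 cm to the left of lens 2, so d_o2 = +133.9 cm.
Lens 2 is diverging, so f₂ = −11.0 cm.
Lens 2: 1/d_i2 = 1/f₂ − 1/d_o2 = 1/(-11.0) − 1/(133.9) = -0.09838, so d_i2 = -10.2 cm.
The final image is virtual, 10.2 cm to the left of lens 2 (overall magnification ≈ -0.15).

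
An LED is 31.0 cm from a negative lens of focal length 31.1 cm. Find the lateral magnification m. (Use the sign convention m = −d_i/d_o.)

For a negative lens, f = -31.1 cm.
1/d_i = 1/f − 1/d_o = 1/(-31.10) − 1/(31.0) = -0.06441, so d_i = -15.52 cm.
m = −d_i/d_o = −(-15.52)/(31.0) = +0.501.
The image is virtual, upright and reduced, on the same side as the object.

m = +0.501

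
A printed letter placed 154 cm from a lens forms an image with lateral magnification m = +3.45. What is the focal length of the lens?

f = 217 cm (converging)

m = −d_i/d_o ⇒ d_i = −m·d_o = −(+3.45)·(154) = -531.3 cm.
1/f = 1/d_o + 1/d_i = 1/(154) + 1/(-531.3) = 0.004611, so f = 217 cm.
Since f is positive, the lens is converging.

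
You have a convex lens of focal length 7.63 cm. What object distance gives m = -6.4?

8.82 cm

m = −d_i/d_o ⇒ d_i = −m·d_o.
1/f = 1/d_o + 1/d_i = 1/d_o − 1/(m·d_o) = (1 − 1/m)/d_o, so d_o = f(1 − 1/m) = (7.630)(1 − 1/(-6.4)) = 8.82 cm.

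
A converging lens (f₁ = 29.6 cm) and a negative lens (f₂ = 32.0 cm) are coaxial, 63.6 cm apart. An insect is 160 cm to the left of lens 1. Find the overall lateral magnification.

Lens 1: 1/d_i1 = 1/(29.6) − 1/(160) = 0.02753, so d_i1 = 36.32 cm; m₁ = −d_i1/d_o1 = -0.2270.
d_o2 = 63.6 − (36.32) = 27.28 cm.
f₂ = −32.0 cm (diverging).
Lens 2: 1/d_i2 = 1/(-32.0) − 1/(27.28) = -0.06791, so d_i2 = -14.73 cm; m₂ = −d_i2/d_o2 = +0.5398.
m = m₁·m₂ = (-0.2270)(+0.5398) = -0.123.

m = -0.123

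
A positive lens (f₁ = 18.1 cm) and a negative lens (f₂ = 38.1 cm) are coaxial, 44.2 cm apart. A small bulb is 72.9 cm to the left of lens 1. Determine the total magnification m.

m = -0.216

Lens 1: 1/d_i1 = 1/(18.1) − 1/(72.9) = 0.04153, so d_i1 = 24.08 cm; m₁ = −d_i1/d_o1 = -0.3303.
d_o2 = 44.2 − (24.08) = 20.12 cm.
f₂ = −38.1 cm (diverging).
Lens 2: 1/d_i2 = 1/(-38.1) − 1/(20.12) = -0.07595, so d_i2 = -13.17 cm; m₂ = −d_i2/d_o2 = +0.6544.
m = m₁·m₂ = (-0.3303)(+0.6544) = -0.216.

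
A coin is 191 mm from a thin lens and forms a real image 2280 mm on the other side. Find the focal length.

f = 176 mm (converging)

Real image ⇒ d_i = +2280 mm.
1/f = 1/d_o + 1/d_i = 1/(191) + 1/(2280) = 0.005674, so f = 176 mm.
Since f is positive, the thin lens is converging.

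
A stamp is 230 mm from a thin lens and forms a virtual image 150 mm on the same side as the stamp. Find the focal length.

f = -431 mm (diverging)

Virtual image ⇒ d_i = −150 mm.
1/f = 1/d_o + 1/d_i = 1/(230) + 1/(-150) = -0.002319, so f = -431 mm.
Since f is negative, the thin lens is diverging.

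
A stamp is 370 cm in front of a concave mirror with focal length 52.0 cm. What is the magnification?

m = -0.164

1/d_i = 1/f − 1/d_o = 1/(52.00) − 1/(370) = 0.01653, so d_i = 60.50 cm.
m = −d_i/d_o = −(60.50)/(370) = -0.164.
The image is real, inverted and reduced, in front of the mirror.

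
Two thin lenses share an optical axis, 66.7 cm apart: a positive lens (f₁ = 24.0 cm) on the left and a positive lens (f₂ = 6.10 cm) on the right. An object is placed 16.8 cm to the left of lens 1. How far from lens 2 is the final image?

Lens 1: 1/d_i1 = 1/f₁ − 1/d_o1 = 1/(24.0) − 1/(16.8) = -0.01786, so d_i1 = -56.00 cm.
The intermediate image is 56.00 cm to the left of lens 1 (virtual), which is 66.7 − (-56.00) = 122.7 cm to the left of lens 2, so d_o2 = +122.7 cm.
Lens 2: 1/d_i2 = 1/f₂ − 1/d_o2 = 1/(6.10) − 1/(122.7) = 0.1558, so d_i2 = 6.42 cm.
The final image is real, 6.42 cm to the right of lens 2 (overall magnification ≈ -0.17).

6.42 cm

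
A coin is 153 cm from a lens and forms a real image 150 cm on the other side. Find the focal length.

Real image ⇒ d_i = +150 cm.
1/f = 1/d_o + 1/d_i = 1/(153) + 1/(150) = 0.01320, so f = 75.7 cm.
Since f is positive, the lens is converging.

f = 75.7 cm (converging)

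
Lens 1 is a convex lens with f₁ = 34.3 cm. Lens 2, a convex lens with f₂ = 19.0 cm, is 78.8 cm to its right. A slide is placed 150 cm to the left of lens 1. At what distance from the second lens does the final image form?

Lens 1: 1/d_i1 = 1/f₁ − 1/d_o1 = 1/(34.3) − 1/(150) = 0.02249, so d_i1 = 44.47 cm.
The intermediate image is 44.47 cm to the right of lens 1, which is 78.8 − (44.47) = 34.33 cm to the left of lens 2, so d_o2 = +34.33 cm.
Lens 2: 1/d_i2 = 1/f₂ − 1/d_o2 = 1/(19.0) − 1/(34.33) = 0.02350, so d_i2 = 42.5 cm.
The final image is real, 42.5 cm to the right of lens 2 (overall magnification ≈ 0.37).

42.5 cm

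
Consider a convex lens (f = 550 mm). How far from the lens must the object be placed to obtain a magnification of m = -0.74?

1290 mm

m = −d_i/d_o ⇒ d_i = −m·d_o.
1/f = 1/d_o + 1/d_i = 1/d_o − 1/(m·d_o) = (1 − 1/m)/d_o, so d_o = f(1 − 1/m) = (550.0)(1 − 1/(-0.74)) = 1290 mm.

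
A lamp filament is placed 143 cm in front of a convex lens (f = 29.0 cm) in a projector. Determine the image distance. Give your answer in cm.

Thin-lens equation: 1/d_i = 1/f − 1/d_o = 1/(29.00) − 1/(143) = 0.03448 − 0.006993 = 0.02749, so d_i = 36.4 cm.
The image is real, inverted and reduced, on the far side of the lens.

36.4 cm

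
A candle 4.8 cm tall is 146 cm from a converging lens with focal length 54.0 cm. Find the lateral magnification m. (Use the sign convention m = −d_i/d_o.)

1/d_i = 1/f − 1/d_o = 1/(54.00) − 1/(146) = 0.01167, so d_i = 85.70 cm.
m = −d_i/d_o = −(85.70)/(146) = -0.587.
The image is real, inverted and reduced, on the far side of the lens.

m = -0.587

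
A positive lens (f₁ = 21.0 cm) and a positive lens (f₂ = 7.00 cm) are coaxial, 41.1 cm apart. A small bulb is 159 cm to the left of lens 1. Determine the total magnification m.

Lens 1: 1/d_i1 = 1/(21.0) − 1/(159) = 0.04133, so d_i1 = 24.20 cm; m₁ = −d_i1/d_o1 = -0.1522.
d_o2 = 41.1 − (24.20) = 16.90 cm.
Lens 2: 1/d_i2 = 1/(7.00) − 1/(16.90) = 0.08369, so d_i2 = 11.95 cm; m₂ = −d_i2/d_o2 = -0.7071.
m = m₁·m₂ = (-0.1522)(-0.7071) = +0.108.

m = +0.108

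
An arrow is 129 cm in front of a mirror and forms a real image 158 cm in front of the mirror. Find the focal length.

Real image ⇒ d_i = +158 cm.
1/f = 1/d_o + 1/d_i = 1/(129) + 1/(158) = 0.01408, so f = 71.0 cm.
Since f is positive, the mirror is concave.

f = 71.0 cm (concave)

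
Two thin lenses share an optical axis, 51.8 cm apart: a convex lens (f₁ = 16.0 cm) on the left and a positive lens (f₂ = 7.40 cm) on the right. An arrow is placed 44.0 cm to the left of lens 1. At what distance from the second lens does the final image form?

Lens 1: 1/d_i1 = 1/f₁ − 1/d_o1 = 1/(16.0) − 1/(44.0) = 0.03977, so d_i1 = 25.14 cm.
The intermediate image is 25.14 cm to the right of lens 1, which is 51.8 − (25.14) = 26.66 cm to the left of lens 2, so d_o2 = +26.66 cm.
Lens 2: 1/d_i2 = 1/f₂ − 1/d_o2 = 1/(7.40) − 1/(26.66) = 0.09763, so d_i2 = 10.2 cm.
The final image is real, 10.2 cm to the right of lens 2 (overall magnification ≈ 0.22).

10.2 cm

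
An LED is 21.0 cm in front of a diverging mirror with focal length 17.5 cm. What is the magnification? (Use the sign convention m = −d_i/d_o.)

For a diverging mirror, f = -17.5 cm.
1/d_i = 1/f − 1/d_o = 1/(-17.50) − 1/(21.0) = -0.1048, so d_i = -9.545 cm.
m = −d_i/d_o = −(-9.545)/(21.0) = +0.455.
The image is virtual, upright and reduced, behind the mirror.

m = +0.455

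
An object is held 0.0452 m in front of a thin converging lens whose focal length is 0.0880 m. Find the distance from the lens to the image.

0.0929 m

Lens equation: 1/q = 1/f − 1/p = 1/(0.08800) − 1/(0.0452) = 11.36 − 22.12 = -10.76, so q = -0.0929 m.
The image is virtual, upright and enlarged, on the same side as the object.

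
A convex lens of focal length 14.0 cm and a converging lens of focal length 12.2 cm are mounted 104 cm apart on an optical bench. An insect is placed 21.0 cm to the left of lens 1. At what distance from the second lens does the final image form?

Lens 1: 1/d_i1 = 1/f₁ − 1/d_o1 = 1/(14.0) − 1/(21.0) = 0.02381, so d_i1 = 42.00 cm.
The intermediate image is 42.00 cm to the right of lens 1, which is 104 − (42.00) = 62.00 cm to the left of lens 2, so d_o2 = +62.00 cm.
Lens 2: 1/d_i2 = 1/f₂ − 1/d_o2 = 1/(12.2) − 1/(62.00) = 0.06584, so d_i2 = 15.2 cm.
The final image is real, 15.2 cm to the right of lens 2 (overall magnification ≈ 0.49).

15.2 cm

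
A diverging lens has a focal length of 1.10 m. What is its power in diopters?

P = -0.909 D

For a diverging lens, f = −1.10 m.
P = 1/f = 1/(-1.10 m) = -0.909 D.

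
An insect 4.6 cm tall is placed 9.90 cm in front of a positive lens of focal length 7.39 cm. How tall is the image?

1/d_i = 1/f − 1/d_o = 1/(7.390) − 1/(9.90) = 0.03431, so d_i = 29.15 cm.
m = −d_i/d_o = -2.944.
|h_i| = |m|·h_o = 2.944 × 4.6 = 13.5 cm. The image is real, inverted and enlarged, on the far side of the lens.

13.5 cm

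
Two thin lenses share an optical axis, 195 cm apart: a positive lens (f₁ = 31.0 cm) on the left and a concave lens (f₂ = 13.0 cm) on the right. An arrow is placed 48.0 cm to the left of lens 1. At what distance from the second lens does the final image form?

11.6 cm

Lens 1: 1/d_i1 = 1/f₁ − 1/d_o1 = 1/(31.0) − 1/(48.0) = 0.01142, so d_i1 = 87.53 cm.
The intermediate image is 87.53 cm to the right of lens 1, which is 195 − (87.53) = 107.5 cm to the left of lens 2, so d_o2 = +107.5 cm.
Lens 2 is diverging, so f₂ = −13.0 cm.
Lens 2: 1/d_i2 = 1/f₂ − 1/d_o2 = 1/(-13.0) − 1/(107.5) = -0.08623, so d_i2 = -11.6 cm.
The final image is virtual, 11.6 cm to the left of lens 2 (overall magnification ≈ -0.20).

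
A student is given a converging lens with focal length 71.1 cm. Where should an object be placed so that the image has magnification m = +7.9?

m = −d_i/d_o ⇒ d_i = −m·d_o.
1/f = 1/d_o + 1/d_i = 1/d_o − 1/(m·d_o) = (1 − 1/m)/d_o, so d_o = f(1 − 1/m) = (71.10)(1 − 1/(+7.9)) = 62.1 cm.

62.1 cm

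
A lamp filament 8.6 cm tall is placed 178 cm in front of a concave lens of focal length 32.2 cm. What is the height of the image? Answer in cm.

For a concave lens, f = -32.2 cm.
1/d_i = 1/f − 1/d_o = 1/(-32.20) − 1/(178) = -0.03667, so d_i = -27.27 cm.
m = −d_i/d_o = +0.1532.
|h_i| = |m|·h_o = 0.1532 × 8.6 = 1.32 cm. The image is virtual, upright and reduced, on the same side as the object.

1.32 cm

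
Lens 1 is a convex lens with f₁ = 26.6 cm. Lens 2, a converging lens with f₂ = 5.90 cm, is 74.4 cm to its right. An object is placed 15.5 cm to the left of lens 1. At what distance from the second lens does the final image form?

Lens 1: 1/d_i1 = 1/f₁ − 1/d_o1 = 1/(26.6) − 1/(15.5) = -0.02692, so d_i1 = -37.14 cm.
The intermediate image is 37.14 cm to the left of lens 1 (virtual), which is 74.4 − (-37.14) = 111.5 cm to the left of lens 2, so d_o2 = +111.5 cm.
Lens 2: 1/d_i2 = 1/f₂ − 1/d_o2 = 1/(5.90) − 1/(111.5) = 0.1605, so d_i2 = 6.23 cm.
The final image is real, 6.23 cm to the right of lens 2 (overall magnification ≈ -0.13).

6.23 cm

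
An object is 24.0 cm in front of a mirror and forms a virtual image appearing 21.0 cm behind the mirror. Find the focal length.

Virtual image ⇒ d_i = −21.0 cm.
1/f = 1/d_o + 1/d_i = 1/(24.0) + 1/(-21.0) = -0.005952, so f = -168 cm.
Since f is negative, the mirror is convex.

f = -168 cm (convex)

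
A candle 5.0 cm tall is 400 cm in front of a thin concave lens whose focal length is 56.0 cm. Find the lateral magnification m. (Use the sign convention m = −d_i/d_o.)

For a concave lens, f = -56.0 cm.
1/d_i = 1/f − 1/d_o = 1/(-56.00) − 1/(400) = -0.02036, so d_i = -49.12 cm.
m = −d_i/d_o = −(-49.12)/(400) = +0.123.
The image is virtual, upright and reduced, on the same side as the object.

m = +0.123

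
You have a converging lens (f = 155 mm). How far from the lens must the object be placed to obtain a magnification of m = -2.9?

208 mm

m = −d_i/d_o ⇒ d_i = −m·d_o.
1/f = 1/d_o + 1/d_i = 1/d_o − 1/(m·d_o) = (1 − 1/m)/d_o, so d_o = f(1 − 1/m) = (155.0)(1 − 1/(-2.9)) = 208 mm.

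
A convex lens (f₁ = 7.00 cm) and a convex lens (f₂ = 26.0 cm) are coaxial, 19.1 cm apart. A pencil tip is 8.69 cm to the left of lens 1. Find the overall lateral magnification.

Lens 1: 1/d_i1 = 1/(7.00) − 1/(8.69) = 0.02778, so d_i1 = 35.99 cm; m₁ = −d_i1/d_o1 = -4.142.
d_o2 = 19.1 − (35.99) = -16.89 cm (virtual object).
Lens 2: 1/d_i2 = 1/(26.0) − 1/(-16.89) = 0.09767, so d_i2 = 10.24 cm; m₂ = −d_i2/d_o2 = +0.6062.
m = m₁·m₂ = (-4.142)(+0.6062) = -2.51.

m = -2.51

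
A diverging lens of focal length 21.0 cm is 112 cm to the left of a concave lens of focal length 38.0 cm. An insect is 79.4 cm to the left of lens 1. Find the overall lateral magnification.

f₁ = −21.0 cm (diverging).
Lens 1: 1/d_i1 = 1/(-21.0) − 1/(79.4) = -0.06021, so d_i1 = -16.61 cm; m₁ = −d_i1/d_o1 = +0.2092.
d_o2 = 112 − (-16.61) = 128.6 cm.
f₂ = −38.0 cm (diverging).
Lens 2: 1/d_i2 = 1/(-38.0) − 1/(128.6) = -0.03409, so d_i2 = -29.33 cm; m₂ = −d_i2/d_o2 = +0.2281.
m = m₁·m₂ = (+0.2092)(+0.2281) = +0.0477.

m = +0.0477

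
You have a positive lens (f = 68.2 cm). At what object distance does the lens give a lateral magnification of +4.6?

53.4 cm

m = −d_i/d_o ⇒ d_i = −m·d_o.
1/f = 1/d_o + 1/d_i = 1/d_o − 1/(m·d_o) = (1 − 1/m)/d_o, so d_o = f(1 − 1/m) = (68.20)(1 − 1/(+4.6)) = 53.4 cm.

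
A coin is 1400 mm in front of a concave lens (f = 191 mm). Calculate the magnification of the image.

m = +0.120

For a concave lens, f = -191 mm.
1/d_i = 1/f − 1/d_o = 1/(-191.0) − 1/(1400) = -0.005950, so d_i = -168.1 mm.
m = −d_i/d_o = −(-168.1)/(1400) = +0.120.
The image is virtual, upright and reduced, on the same side as the object.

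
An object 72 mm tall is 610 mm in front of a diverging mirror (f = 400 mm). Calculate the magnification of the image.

For a diverging mirror, f = -400 mm.
1/d_i = 1/f − 1/d_o = 1/(-400.0) − 1/(610) = -0.004139, so d_i = -241.6 mm.
m = −d_i/d_o = −(-241.6)/(610) = +0.396.
The image is virtual, upright and reduced, behind the mirror.

m = +0.396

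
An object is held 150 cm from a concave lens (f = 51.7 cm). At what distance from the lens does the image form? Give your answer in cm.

For a concave lens, f = -51.7 cm.
Thin-lens equation: 1/s_i = 1/f − 1/s_o = 1/(-51.70) − 1/(150) = -0.01934 − 0.006667 = -0.02601, so s_i = -38.4 cm.
The image is virtual, upright and reduced, on the same side as the object.

38.4 cm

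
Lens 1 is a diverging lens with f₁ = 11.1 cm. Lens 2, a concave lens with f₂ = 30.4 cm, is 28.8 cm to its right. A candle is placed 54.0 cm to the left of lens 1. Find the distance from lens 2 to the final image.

Lens 1 is diverging, so f₁ = −11.1 cm.
Lens 1: 1/d_i1 = 1/f₁ − 1/d_o1 = 1/(-11.1) − 1/(54.0) = -0.1086, so d_i1 = -9.207 cm.
The intermediate image is 9.207 cm to the left of lens 1 (virtual), which is 28.8 − (-9.207) = 38.01 cm to the left of lens 2, so d_o2 = +38.01 cm.
Lens 2 is diverging, so f₂ = −30.4 cm.
Lens 2: 1/d_i2 = 1/f₂ − 1/d_o2 = 1/(-30.4) − 1/(38.01) = -0.05920, so d_i2 = -16.9 cm.
The final image is virtual, 16.9 cm to the left of lens 2 (overall magnification ≈ 0.076).

16.9 cm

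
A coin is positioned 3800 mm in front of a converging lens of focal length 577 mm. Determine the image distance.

680 mm

Lens equation: 1/q = 1/f − 1/p = 1/(577.0) − 1/(3800) = 0.001733 − 0.0002632 = 0.001470, so q = 680 mm.
The image is real, inverted and reduced, on the far side of the lens.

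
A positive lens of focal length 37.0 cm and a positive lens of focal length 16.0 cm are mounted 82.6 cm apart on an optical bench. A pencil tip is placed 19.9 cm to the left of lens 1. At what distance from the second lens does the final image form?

Lens 1: 1/d_i1 = 1/f₁ − 1/d_o1 = 1/(37.0) − 1/(19.9) = -0.02322, so d_i1 = -43.06 cm.
The intermediate image is 43.06 cm to the left of lens 1 (virtual), which is 82.6 − (-43.06) = 125.7 cm to the left of lens 2, so d_o2 = +125.7 cm.
Lens 2: 1/d_i2 = 1/f₂ − 1/d_o2 = 1/(16.0) − 1/(125.7) = 0.05454, so d_i2 = 18.3 cm.
The final image is real, 18.3 cm to the right of lens 2 (overall magnification ≈ -0.32).

18.3 cm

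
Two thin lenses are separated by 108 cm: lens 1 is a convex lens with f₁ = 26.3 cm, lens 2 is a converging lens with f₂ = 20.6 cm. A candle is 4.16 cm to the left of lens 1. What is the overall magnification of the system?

m = -0.265

Lens 1: 1/d_i1 = 1/(26.3) − 1/(4.16) = -0.2024, so d_i1 = -4.942 cm; m₁ = −d_i1/d_o1 = +1.188.
d_o2 = 108 − (-4.942) = 112.9 cm.
Lens 2: 1/d_i2 = 1/(20.6) − 1/(112.9) = 0.03969, so d_i2 = 25.20 cm; m₂ = −d_i2/d_o2 = -0.2232.
m = m₁·m₂ = (+1.188)(-0.2232) = -0.265.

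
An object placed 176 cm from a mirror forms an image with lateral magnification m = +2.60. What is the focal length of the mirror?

f = 286 cm (concave)

m = −d_i/d_o ⇒ d_i = −m·d_o = −(+2.60)·(176) = -457.6 cm.
1/f = 1/d_o + 1/d_i = 1/(176) + 1/(-457.6) = 0.003497, so f = 286 cm.
Since f is positive, the mirror is concave.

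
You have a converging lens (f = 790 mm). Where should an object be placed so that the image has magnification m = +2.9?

m = −d_i/d_o ⇒ d_i = −m·d_o.
1/f = 1/d_o + 1/d_i = 1/d_o − 1/(m·d_o) = (1 − 1/m)/d_o, so d_o = f(1 − 1/m) = (790.0)(1 − 1/(+2.9)) = 518 mm.

518 mm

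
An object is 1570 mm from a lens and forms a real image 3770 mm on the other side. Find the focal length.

f = 1110 mm (converging)

Real image ⇒ d_i = +3770 mm.
1/f = 1/d_o + 1/d_i = 1/(1570) + 1/(3770) = 0.0009022, so f = 1110 mm.
Since f is positive, the lens is converging.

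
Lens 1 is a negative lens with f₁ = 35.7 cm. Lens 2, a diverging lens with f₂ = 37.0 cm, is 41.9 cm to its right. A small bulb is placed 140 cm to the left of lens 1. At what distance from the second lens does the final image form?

24.2 cm

Lens 1 is diverging, so f₁ = −35.7 cm.
Lens 1: 1/d_i1 = 1/f₁ − 1/d_o1 = 1/(-35.7) − 1/(140) = -0.03515, so d_i1 = -28.45 cm.
The intermediate image is 28.45 cm to the left of lens 1 (virtual), which is 41.9 − (-28.45) = 70.35 cm to the left of lens 2, so d_o2 = +70.35 cm.
Lens 2 is diverging, so f₂ = −37.0 cm.
Lens 2: 1/d_i2 = 1/f₂ − 1/d_o2 = 1/(-37.0) − 1/(70.35) = -0.04124, so d_i2 = -24.2 cm.
The final image is virtual, 24.2 cm to the left of lens 2 (overall magnification ≈ 0.070).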